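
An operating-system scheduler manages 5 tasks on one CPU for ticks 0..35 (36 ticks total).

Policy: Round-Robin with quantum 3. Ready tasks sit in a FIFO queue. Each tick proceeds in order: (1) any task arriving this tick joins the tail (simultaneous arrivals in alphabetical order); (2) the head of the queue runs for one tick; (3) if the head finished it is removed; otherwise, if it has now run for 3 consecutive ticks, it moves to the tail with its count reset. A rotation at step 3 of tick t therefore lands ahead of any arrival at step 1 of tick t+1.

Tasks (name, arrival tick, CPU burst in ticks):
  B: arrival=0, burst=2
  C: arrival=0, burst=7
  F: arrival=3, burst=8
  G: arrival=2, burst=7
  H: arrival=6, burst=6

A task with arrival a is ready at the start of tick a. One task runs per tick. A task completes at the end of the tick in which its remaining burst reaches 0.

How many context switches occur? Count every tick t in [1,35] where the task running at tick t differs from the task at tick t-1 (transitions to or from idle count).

context switches = 12

t=0: queue=[B,C] q_used=0 → run B
t=1: queue=[B,C] q_used=1 → run B
t=2: queue=[C,G] q_used=0 → run C
t=3: queue=[C,G,F] q_used=1 → run C
t=4: queue=[C,G,F] q_used=2 → run C
t=5: queue=[G,F,C] q_used=0 → run G
t=6: queue=[G,F,C,H] q_used=1 → run G
t=7: queue=[G,F,C,H] q_used=2 → run G
t=8: queue=[F,C,H,G] q_used=0 → run F
t=9: queue=[F,C,H,G] q_used=1 → run F
t=10: queue=[F,C,H,G] q_used=2 → run F
t=11: queue=[C,H,G,F] q_used=0 → run C
t=12: queue=[C,H,G,F] q_used=1 → run C
t=13: queue=[C,H,G,F] q_used=2 → run C
t=14: queue=[H,G,F,C] q_used=0 → run H
t=15: queue=[H,G,F,C] q_used=1 → run H
t=16: queue=[H,G,F,C] q_used=2 → run H
t=17: queue=[G,F,C,H] q_used=0 → run G
t=18: queue=[G,F,C,H] q_used=1 → run G
t=19: queue=[G,F,C,H] q_used=2 → run G
t=20: queue=[F,C,H,G] q_used=0 → run F
t=21: queue=[F,C,H,G] q_used=1 → run F
t=22: queue=[F,C,H,G] q_used=2 → run F
t=23: queue=[C,H,G,F] q_used=0 → run C
t=24: queue=[H,G,F] q_used=0 → run H
t=25: queue=[H,G,F] q_used=1 → run H
t=26: queue=[H,G,F] q_used=2 → run H
t=27: queue=[G,F] q_used=0 → run G
t=28: queue=[F] q_used=0 → run F
t=29: queue=[F] q_used=1 → run F
t=30: (idle)
t=31: (idle)
t=32: (idle)
t=33: (idle)
t=34: (idle)
t=35: (idle)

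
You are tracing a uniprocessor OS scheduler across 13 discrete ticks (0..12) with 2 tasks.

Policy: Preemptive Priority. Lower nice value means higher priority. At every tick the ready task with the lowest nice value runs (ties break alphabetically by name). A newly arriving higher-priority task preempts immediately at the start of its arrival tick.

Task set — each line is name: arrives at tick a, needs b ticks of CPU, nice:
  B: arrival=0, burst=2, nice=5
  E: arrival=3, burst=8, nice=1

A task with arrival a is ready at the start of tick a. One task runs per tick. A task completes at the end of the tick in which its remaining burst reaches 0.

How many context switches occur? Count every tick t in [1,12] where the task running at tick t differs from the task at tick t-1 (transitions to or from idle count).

context switches = 3

t=0: ready={B} → run B
t=1: ready={B} → run B
t=2: (idle)
t=3: ready={E} → run E
t=4: ready={E} → run E
t=5: ready={E} → run E
t=6: ready={E} → run E
t=7: ready={E} → run E
t=8: ready={E} → run E
t=9: ready={E} → run E
t=10: ready={E} → run E
t=11: (idle)
t=12: (idle)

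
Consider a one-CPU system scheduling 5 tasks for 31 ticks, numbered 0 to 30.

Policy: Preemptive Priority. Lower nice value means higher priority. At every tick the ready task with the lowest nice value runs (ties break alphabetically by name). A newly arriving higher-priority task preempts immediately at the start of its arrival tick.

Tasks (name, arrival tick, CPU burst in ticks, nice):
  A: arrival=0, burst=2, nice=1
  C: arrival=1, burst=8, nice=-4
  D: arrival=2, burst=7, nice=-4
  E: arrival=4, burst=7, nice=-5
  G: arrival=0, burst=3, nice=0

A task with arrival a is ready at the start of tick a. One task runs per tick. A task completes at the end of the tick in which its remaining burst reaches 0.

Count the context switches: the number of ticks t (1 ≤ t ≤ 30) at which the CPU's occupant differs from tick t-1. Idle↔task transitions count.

context switches = 7

t=0: ready={A,G} → run G
t=1: ready={A,C,G} → run C
t=2: ready={A,C,D,G} → run C
t=3: ready={A,C,D,G} → run C
t=4: ready={A,C,D,E,G} → run E
t=5: ready={A,C,D,E,G} → run E
t=6: ready={A,C,D,E,G} → run E
t=7: ready={A,C,D,E,G} → run E
t=8: ready={A,C,D,E,G} → run E
t=9: ready={A,C,D,E,G} → run E
t=10: ready={A,C,D,E,G} → run E
t=11: ready={A,C,D,G} → run C
t=12: ready={A,C,D,G} → run C
t=13: ready={A,C,D,G} → run C
t=14: ready={A,C,D,G} → run C
t=15: ready={A,C,D,G} → run C
t=16: ready={A,D,G} → run D
t=17: ready={A,D,G} → run D
t=18: ready={A,D,G} → run D
t=19: ready={A,D,G} → run D
t=20: ready={A,D,G} → run D
t=21: ready={A,D,G} → run D
t=22: ready={A,D,G} → run D
t=23: ready={A,G} → run G
t=24: ready={A,G} → run G
t=25: ready={A} → run A
t=26: ready={A} → run A
t=27: (idle)
t=28: (idle)
t=29: (idle)
t=30: (idle)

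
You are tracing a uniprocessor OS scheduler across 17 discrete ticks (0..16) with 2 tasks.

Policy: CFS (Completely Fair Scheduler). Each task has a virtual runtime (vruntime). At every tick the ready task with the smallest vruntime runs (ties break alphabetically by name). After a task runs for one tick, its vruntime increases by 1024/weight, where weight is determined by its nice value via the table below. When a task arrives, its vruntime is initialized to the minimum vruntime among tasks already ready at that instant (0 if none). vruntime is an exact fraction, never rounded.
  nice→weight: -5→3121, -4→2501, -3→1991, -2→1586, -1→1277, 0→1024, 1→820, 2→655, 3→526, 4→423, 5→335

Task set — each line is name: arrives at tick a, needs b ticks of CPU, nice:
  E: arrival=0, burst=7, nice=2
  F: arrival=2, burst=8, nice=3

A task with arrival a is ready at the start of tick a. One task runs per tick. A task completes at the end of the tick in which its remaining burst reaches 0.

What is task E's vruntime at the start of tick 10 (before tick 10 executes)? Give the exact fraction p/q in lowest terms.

t=0: vr[E=0] → run E
t=1: vr[E=1024/655] → run E
t=2: vr[E=2048/655 F=2048/655] → run E
t=3: vr[E=3072/655 F=2048/655] → run F
t=4: vr[E=3072/655 F=873984/172265] → run E
t=5: vr[E=4096/655 F=873984/172265] → run F
t=6: vr[E=4096/655 F=1209344/172265] → run E
t=7: vr[E=1024/131 F=1209344/172265] → run F
t=8: vr[E=1024/131 F=1544704/172265] → run E
t=9: vr[E=6144/655 F=1544704/172265] → run F
t=10: vr[E=6144/655 F=1880064/172265] → run E
t=11: vr[F=1880064/172265] → run F
t=12: vr[F=2215424/172265] → run F
t=13: vr[F=2550784/172265] → run F
t=14: vr[F=2886144/172265] → run F
t=15: (idle)
t=16: (idle)

vruntime(E, start of tick 10) = 6144/655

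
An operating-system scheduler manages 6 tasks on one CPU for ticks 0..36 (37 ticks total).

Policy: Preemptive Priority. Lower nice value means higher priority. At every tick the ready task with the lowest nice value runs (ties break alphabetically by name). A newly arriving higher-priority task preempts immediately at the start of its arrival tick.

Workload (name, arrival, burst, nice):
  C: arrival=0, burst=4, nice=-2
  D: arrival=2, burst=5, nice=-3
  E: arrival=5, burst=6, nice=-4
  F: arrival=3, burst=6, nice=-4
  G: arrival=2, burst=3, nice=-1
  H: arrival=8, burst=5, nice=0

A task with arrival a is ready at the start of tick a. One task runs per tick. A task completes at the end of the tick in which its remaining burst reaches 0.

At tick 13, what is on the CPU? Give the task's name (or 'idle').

t=0: ready={C} → run C
t=1: ready={C} → run C
t=2: ready={C,D,G} → run D
t=3: ready={C,D,F,G} → run F
t=4: ready={C,D,F,G} → run F
t=5: ready={C,D,E,F,G} → run E
t=6: ready={C,D,E,F,G} → run E
t=7: ready={C,D,E,F,G} → run E
t=8: ready={C,D,E,F,G,H} → run E
t=9: ready={C,D,E,F,G,H} → run E
t=10: ready={C,D,E,F,G,H} → run E
t=11: ready={C,D,F,G,H} → run F
t=12: ready={C,D,F,G,H} → run F
t=13: ready={C,D,F,G,H} → run F
t=14: ready={C,D,F,G,H} → run F
t=15: ready={C,D,G,H} → run D
t=16: ready={C,D,G,H} → run D
t=17: ready={C,D,G,H} → run D
t=18: ready={C,D,G,H} → run D
t=19: ready={C,G,H} → run C
t=20: ready={C,G,H} → run C
t=21: ready={G,H} → run G
t=22: ready={G,H} → run G
t=23: ready={G,H} → run G
t=24: ready={H} → run H
t=25: ready={H} → run H
t=26: ready={H} → run H
t=27: ready={H} → run H
t=28: ready={H} → run H
t=29: (idle)
t=30: (idle)
t=31: (idle)
t=32: (idle)
t=33: (idle)
t=34: (idle)
t=35: (idle)
t=36: (idle)

running at tick 13 = F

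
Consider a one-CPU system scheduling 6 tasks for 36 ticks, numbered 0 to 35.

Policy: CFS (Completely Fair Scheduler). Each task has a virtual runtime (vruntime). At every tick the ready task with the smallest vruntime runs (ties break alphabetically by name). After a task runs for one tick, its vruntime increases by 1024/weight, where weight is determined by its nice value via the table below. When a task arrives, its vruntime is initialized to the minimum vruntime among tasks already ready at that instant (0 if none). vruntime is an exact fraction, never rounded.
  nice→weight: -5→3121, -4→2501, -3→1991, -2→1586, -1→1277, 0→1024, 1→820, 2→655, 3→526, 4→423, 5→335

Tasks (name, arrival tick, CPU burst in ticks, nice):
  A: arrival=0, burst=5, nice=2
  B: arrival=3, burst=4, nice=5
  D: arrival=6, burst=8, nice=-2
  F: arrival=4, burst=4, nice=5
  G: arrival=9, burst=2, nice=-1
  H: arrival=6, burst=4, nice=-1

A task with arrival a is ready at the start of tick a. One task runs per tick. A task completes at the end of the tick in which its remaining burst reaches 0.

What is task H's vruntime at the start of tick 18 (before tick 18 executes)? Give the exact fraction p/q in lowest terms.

vruntime(H, start of tick 18) = 7242752/836435

t=0: vr[A=0] → run A
t=1: vr[A=1024/655] → run A
t=2: vr[A=2048/655] → run A
t=3: vr[A=3072/655 B=3072/655] → run A
t=4: vr[A=4096/655 B=3072/655 F=3072/655] → run B
t=5: vr[A=4096/655 B=339968/43885 F=3072/655] → run F
t=6: vr[A=4096/655 B=339968/43885 D=4096/655 F=339968/43885 H=4096/655] → run A
t=7: vr[B=339968/43885 D=4096/655 F=339968/43885 H=4096/655] → run D
t=8: vr[B=339968/43885 D=3583488/519415 F=339968/43885 H=4096/655] → run H
t=9: vr[B=339968/43885 D=3583488/519415 F=339968/43885 G=3583488/519415 H=5901312/836435] → run D
t=10: vr[B=339968/43885 D=3918848/519415 F=339968/43885 G=3583488/519415 H=5901312/836435] → run G
t=11: vr[B=339968/43885 D=3918848/519415 F=339968/43885 G=5107995136/663292955 H=5901312/836435] → run H
t=12: vr[B=339968/43885 D=3918848/519415 F=339968/43885 G=5107995136/663292955 H=6572032/836435] → run D
t=13: vr[B=339968/43885 D=4254208/519415 F=339968/43885 G=5107995136/663292955 H=6572032/836435] → run G
t=14: vr[B=339968/43885 D=4254208/519415 F=339968/43885 H=6572032/836435] → run B
t=15: vr[B=474112/43885 D=4254208/519415 F=339968/43885 H=6572032/836435] → run F
t=16: vr[B=474112/43885 D=4254208/519415 F=474112/43885 H=6572032/836435] → run H
t=17: vr[B=474112/43885 D=4254208/519415 F=474112/43885 H=7242752/836435] → run D
t=18: vr[B=474112/43885 D=4589568/519415 F=474112/43885 H=7242752/836435] → run H
t=19: vr[B=474112/43885 D=4589568/519415 F=474112/43885] → run D
t=20: vr[B=474112/43885 D=4924928/519415 F=474112/43885] → run D
t=21: vr[B=474112/43885 D=5260288/519415 F=474112/43885] → run D
t=22: vr[B=474112/43885 D=5595648/519415 F=474112/43885] → run D
t=23: vr[B=474112/43885 F=474112/43885] → run B
t=24: vr[B=608256/43885 F=474112/43885] → run F
t=25: vr[B=608256/43885 F=608256/43885] → run B
t=26: vr[F=608256/43885] → run F
t=27: (idle)
t=28: (idle)
t=29: (idle)
t=30: (idle)
t=31: (idle)
t=32: (idle)
t=33: (idle)
t=34: (idle)
t=35: (idle)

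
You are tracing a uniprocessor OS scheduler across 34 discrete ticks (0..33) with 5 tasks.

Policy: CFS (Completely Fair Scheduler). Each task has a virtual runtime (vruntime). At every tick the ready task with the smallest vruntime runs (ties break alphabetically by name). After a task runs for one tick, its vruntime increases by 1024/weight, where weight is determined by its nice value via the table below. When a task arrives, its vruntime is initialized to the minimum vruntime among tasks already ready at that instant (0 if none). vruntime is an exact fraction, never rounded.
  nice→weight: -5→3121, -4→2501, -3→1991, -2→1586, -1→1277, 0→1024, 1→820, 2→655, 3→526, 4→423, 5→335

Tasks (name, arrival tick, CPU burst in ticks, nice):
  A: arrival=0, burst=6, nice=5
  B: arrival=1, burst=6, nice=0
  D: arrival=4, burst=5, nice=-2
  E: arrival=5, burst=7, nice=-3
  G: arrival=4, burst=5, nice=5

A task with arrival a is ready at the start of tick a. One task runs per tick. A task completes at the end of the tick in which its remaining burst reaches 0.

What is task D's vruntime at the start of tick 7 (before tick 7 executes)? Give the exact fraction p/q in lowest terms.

vruntime(D, start of tick 7) = 1514862/265655

t=0: vr[A=0] → run A
t=1: vr[A=1024/335 B=1024/335] → run A
t=2: vr[A=2048/335 B=1024/335] → run B
t=3: vr[A=2048/335 B=1359/335] → run B
t=4: vr[A=2048/335 B=1694/335 D=1694/335 G=1694/335] → run B
t=5: vr[A=2048/335 B=2029/335 D=1694/335 E=1694/335 G=1694/335] → run D
t=6: vr[A=2048/335 B=2029/335 D=1514862/265655 E=1694/335 G=1694/335] → run E
t=7: vr[A=2048/335 B=2029/335 D=1514862/265655 E=3715794/666985 G=1694/335] → run G
t=8: vr[A=2048/335 B=2029/335 D=1514862/265655 E=3715794/666985 G=2718/335] → run E
t=9: vr[A=2048/335 B=2029/335 D=1514862/265655 E=4058834/666985 G=2718/335] → run D
t=10: vr[A=2048/335 B=2029/335 D=1686382/265655 E=4058834/666985 G=2718/335] → run B
t=11: vr[A=2048/335 B=2364/335 D=1686382/265655 E=4058834/666985 G=2718/335] → run E
t=12: vr[A=2048/335 B=2364/335 D=1686382/265655 E=4401874/666985 G=2718/335] → run A
t=13: vr[A=3072/335 B=2364/335 D=1686382/265655 E=4401874/666985 G=2718/335] → run D
t=14: vr[A=3072/335 B=2364/335 D=1857902/265655 E=4401874/666985 G=2718/335] → run E
t=15: vr[A=3072/335 B=2364/335 D=1857902/265655 E=4744914/666985 G=2718/335] → run D
t=16: vr[A=3072/335 B=2364/335 D=2029422/265655 E=4744914/666985 G=2718/335] → run B
t=17: vr[A=3072/335 B=2699/335 D=2029422/265655 E=4744914/666985 G=2718/335] → run E
t=18: vr[A=3072/335 B=2699/335 D=2029422/265655 E=5087954/666985 G=2718/335] → run E
t=19: vr[A=3072/335 B=2699/335 D=2029422/265655 E=5430994/666985 G=2718/335] → run D
t=20: vr[A=3072/335 B=2699/335 E=5430994/666985 G=2718/335] → run B
t=21: vr[A=3072/335 E=5430994/666985 G=2718/335] → run G
t=22: vr[A=3072/335 E=5430994/666985 G=3742/335] → run E
t=23: vr[A=3072/335 G=3742/335] → run A
t=24: vr[A=4096/335 G=3742/335] → run G
t=25: vr[A=4096/335 G=4766/335] → run A
t=26: vr[A=1024/67 G=4766/335] → run G
t=27: vr[A=1024/67 G=1158/67] → run A
t=28: vr[G=1158/67] → run G
t=29: (idle)
t=30: (idle)
t=31: (idle)
t=32: (idle)
t=33: (idle)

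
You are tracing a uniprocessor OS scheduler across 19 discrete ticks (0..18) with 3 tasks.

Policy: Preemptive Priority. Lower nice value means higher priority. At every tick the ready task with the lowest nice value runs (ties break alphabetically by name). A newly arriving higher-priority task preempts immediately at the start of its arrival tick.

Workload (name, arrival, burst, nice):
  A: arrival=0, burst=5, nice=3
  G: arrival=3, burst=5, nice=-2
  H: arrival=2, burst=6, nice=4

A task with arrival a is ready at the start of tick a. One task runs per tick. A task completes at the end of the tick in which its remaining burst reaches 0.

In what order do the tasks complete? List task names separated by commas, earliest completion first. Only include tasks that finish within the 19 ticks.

t=0: ready={A} → run A
t=1: ready={A} → run A
t=2: ready={A,H} → run A
t=3: ready={A,G,H} → run G
t=4: ready={A,G,H} → run G
t=5: ready={A,G,H} → run G
t=6: ready={A,G,H} → run G
t=7: ready={A,G,H} → run G
t=8: ready={A,H} → run A
t=9: ready={A,H} → run A
t=10: ready={H} → run H
t=11: ready={H} → run H
t=12: ready={H} → run H
t=13: ready={H} → run H
t=14: ready={H} → run H
t=15: ready={H} → run H
t=16: (idle)
t=17: (idle)
t=18: (idle)

completion order = G, A, H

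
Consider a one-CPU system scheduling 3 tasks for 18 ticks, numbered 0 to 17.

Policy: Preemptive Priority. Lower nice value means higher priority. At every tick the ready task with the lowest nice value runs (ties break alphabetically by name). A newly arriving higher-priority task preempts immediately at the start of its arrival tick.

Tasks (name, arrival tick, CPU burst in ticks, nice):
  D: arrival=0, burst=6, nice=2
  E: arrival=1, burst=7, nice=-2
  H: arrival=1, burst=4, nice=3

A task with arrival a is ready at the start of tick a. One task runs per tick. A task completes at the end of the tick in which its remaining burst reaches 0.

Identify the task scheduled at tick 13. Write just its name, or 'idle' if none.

running at tick 13 = H

t=0: ready={D} → run D
t=1: ready={D,E,H} → run E
t=2: ready={D,E,H} → run E
t=3: ready={D,E,H} → run E
t=4: ready={D,E,H} → run E
t=5: ready={D,E,H} → run E
t=6: ready={D,E,H} → run E
t=7: ready={D,E,H} → run E
t=8: ready={D,H} → run D
t=9: ready={D,H} → run D
t=10: ready={D,H} → run D
t=11: ready={D,H} → run D
t=12: ready={D,H} → run D
t=13: ready={H} → run H
t=14: ready={H} → run H
t=15: ready={H} → run H
t=16: ready={H} → run H
t=17: (idle)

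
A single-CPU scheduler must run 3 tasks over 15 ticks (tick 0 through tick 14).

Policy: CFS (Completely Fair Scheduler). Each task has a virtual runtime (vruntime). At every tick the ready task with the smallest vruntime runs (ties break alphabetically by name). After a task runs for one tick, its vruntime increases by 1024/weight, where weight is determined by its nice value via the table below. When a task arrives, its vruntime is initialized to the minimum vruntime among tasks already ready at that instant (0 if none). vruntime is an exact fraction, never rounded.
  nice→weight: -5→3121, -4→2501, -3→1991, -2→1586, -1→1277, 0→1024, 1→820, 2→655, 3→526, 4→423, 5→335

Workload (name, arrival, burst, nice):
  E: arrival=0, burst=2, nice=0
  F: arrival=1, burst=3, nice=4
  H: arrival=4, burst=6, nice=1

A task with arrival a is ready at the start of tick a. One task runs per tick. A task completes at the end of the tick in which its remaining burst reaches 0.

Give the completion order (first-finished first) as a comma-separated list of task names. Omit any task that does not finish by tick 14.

t=0: vr[E=0] → run E
t=1: vr[E=1 F=1] → run E
t=2: vr[F=1] → run F
t=3: vr[F=1447/423] → run F
t=4: vr[F=2471/423 H=2471/423] → run F
t=5: vr[H=2471/423] → run H
t=6: vr[H=614843/86715] → run H
t=7: vr[H=723131/86715] → run H
t=8: vr[H=831419/86715] → run H
t=9: vr[H=939707/86715] → run H
t=10: vr[H=209599/17343] → run H
t=11: (idle)
t=12: (idle)
t=13: (idle)
t=14: (idle)

completion order = E, F, H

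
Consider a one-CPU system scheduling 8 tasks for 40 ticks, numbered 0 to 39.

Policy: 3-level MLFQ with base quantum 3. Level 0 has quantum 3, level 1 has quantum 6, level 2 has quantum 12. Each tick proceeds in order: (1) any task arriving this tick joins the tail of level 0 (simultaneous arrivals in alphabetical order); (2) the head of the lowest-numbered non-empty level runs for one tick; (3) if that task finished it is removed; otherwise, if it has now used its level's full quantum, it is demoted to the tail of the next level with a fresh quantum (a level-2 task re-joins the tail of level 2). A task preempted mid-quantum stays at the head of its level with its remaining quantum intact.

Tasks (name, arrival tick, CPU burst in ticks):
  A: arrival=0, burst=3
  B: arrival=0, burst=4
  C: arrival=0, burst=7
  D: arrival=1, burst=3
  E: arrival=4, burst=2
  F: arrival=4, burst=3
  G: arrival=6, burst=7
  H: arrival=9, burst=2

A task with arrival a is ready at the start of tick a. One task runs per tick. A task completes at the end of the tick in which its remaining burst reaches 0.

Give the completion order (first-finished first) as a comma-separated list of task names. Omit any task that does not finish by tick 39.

t=0: L0/L1/L2 = ABC/-/- → run A
t=1: L0/L1/L2 = ABCD/-/- → run A
t=2: L0/L1/L2 = ABCD/-/- → run A
t=3: L0/L1/L2 = BCD/-/- → run B
t=4: L0/L1/L2 = BCDEF/-/- → run B
t=5: L0/L1/L2 = BCDEF/-/- → run B
t=6: L0/L1/L2 = CDEFG/B/- → run C
t=7: L0/L1/L2 = CDEFG/B/- → run C
t=8: L0/L1/L2 = CDEFG/B/- → run C
t=9: L0/L1/L2 = DEFGH/BC/- → run D
t=10: L0/L1/L2 = DEFGH/BC/- → run D
t=11: L0/L1/L2 = DEFGH/BC/- → run D
t=12: L0/L1/L2 = EFGH/BC/- → run E
t=13: L0/L1/L2 = EFGH/BC/- → run E
t=14: L0/L1/L2 = FGH/BC/- → run F
t=15: L0/L1/L2 = FGH/BC/- → run F
t=16: L0/L1/L2 = FGH/BC/- → run F
t=17: L0/L1/L2 = GH/BC/- → run G
t=18: L0/L1/L2 = GH/BC/- → run G
t=19: L0/L1/L2 = GH/BC/- → run G
t=20: L0/L1/L2 = H/BCG/- → run H
t=21: L0/L1/L2 = H/BCG/- → run H
t=22: L0/L1/L2 = -/BCG/- → run B
t=23: L0/L1/L2 = -/CG/- → run C
t=24: L0/L1/L2 = -/CG/- → run C
t=25: L0/L1/L2 = -/CG/- → run C
t=26: L0/L1/L2 = -/CG/- → run C
t=27: L0/L1/L2 = -/G/- → run G
t=28: L0/L1/L2 = -/G/- → run G
t=29: L0/L1/L2 = -/G/- → run G
t=30: L0/L1/L2 = -/G/- → run G
t=31: (idle)
t=32: (idle)
t=33: (idle)
t=34: (idle)
t=35: (idle)
t=36: (idle)
t=37: (idle)
t=38: (idle)
t=39: (idle)

completion order = A, D, E, F, H, B, C, G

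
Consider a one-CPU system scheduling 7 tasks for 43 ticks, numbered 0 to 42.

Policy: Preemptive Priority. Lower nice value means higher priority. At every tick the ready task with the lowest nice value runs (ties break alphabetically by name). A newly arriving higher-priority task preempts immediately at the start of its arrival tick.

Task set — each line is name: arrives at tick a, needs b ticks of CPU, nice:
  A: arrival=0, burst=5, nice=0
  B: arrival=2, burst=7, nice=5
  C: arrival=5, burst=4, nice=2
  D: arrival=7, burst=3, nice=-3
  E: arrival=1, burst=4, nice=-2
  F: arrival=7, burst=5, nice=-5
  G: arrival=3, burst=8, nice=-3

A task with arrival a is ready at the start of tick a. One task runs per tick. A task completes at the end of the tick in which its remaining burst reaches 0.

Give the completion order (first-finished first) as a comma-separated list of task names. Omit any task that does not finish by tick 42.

t=0: ready={A} → run A
t=1: ready={A,E} → run E
t=2: ready={A,B,E} → run E
t=3: ready={A,B,E,G} → run G
t=4: ready={A,B,E,G} → run G
t=5: ready={A,B,C,E,G} → run G
t=6: ready={A,B,C,E,G} → run G
t=7: ready={A,B,C,D,E,F,G} → run F
t=8: ready={A,B,C,D,E,F,G} → run F
t=9: ready={A,B,C,D,E,F,G} → run F
t=10: ready={A,B,C,D,E,F,G} → run F
t=11: ready={A,B,C,D,E,F,G} → run F
t=12: ready={A,B,C,D,E,G} → run D
t=13: ready={A,B,C,D,E,G} → run D
t=14: ready={A,B,C,D,E,G} → run D
t=15: ready={A,B,C,E,G} → run G
t=16: ready={A,B,C,E,G} → run G
t=17: ready={A,B,C,E,G} → run G
t=18: ready={A,B,C,E,G} → run G
t=19: ready={A,B,C,E} → run E
t=20: ready={A,B,C,E} → run E
t=21: ready={A,B,C} → run A
t=22: ready={A,B,C} → run A
t=23: ready={A,B,C} → run A
t=24: ready={A,B,C} → run A
t=25: ready={B,C} → run C
t=26: ready={B,C} → run C
t=27: ready={B,C} → run C
t=28: ready={B,C} → run C
t=29: ready={B} → run B
t=30: ready={B} → run B
t=31: ready={B} → run B
t=32: ready={B} → run B
t=33: ready={B} → run B
t=34: ready={B} → run B
t=35: ready={B} → run B
t=36: (idle)
t=37: (idle)
t=38: (idle)
t=39: (idle)
t=40: (idle)
t=41: (idle)
t=42: (idle)

completion order = F, D, G, E, A, C, B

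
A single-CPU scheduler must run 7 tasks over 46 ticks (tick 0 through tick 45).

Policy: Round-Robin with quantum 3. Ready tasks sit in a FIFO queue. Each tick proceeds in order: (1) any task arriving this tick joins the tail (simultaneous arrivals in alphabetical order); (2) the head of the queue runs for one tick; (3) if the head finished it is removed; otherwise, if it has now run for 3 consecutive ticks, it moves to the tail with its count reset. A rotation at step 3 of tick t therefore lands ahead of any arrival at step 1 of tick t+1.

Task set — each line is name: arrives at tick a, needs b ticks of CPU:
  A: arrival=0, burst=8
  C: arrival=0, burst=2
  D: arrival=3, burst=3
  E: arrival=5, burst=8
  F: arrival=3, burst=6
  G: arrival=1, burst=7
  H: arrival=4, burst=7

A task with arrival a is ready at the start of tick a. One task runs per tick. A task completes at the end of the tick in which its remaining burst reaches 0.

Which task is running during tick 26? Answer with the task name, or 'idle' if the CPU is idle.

t=0: queue=[A,C] q_used=0 → run A
t=1: queue=[A,C,G] q_used=1 → run A
t=2: queue=[A,C,G] q_used=2 → run A
t=3: queue=[C,G,A,D,F] q_used=0 → run C
t=4: queue=[C,G,A,D,F,H] q_used=1 → run C
t=5: queue=[G,A,D,F,H,E] q_used=0 → run G
t=6: queue=[G,A,D,F,H,E] q_used=1 → run G
t=7: queue=[G,A,D,F,H,E] q_used=2 → run G
t=8: queue=[A,D,F,H,E,G] q_used=0 → run A
t=9: queue=[A,D,F,H,E,G] q_used=1 → run A
t=10: queue=[A,D,F,H,E,G] q_used=2 → run A
t=11: queue=[D,F,H,E,G,A] q_used=0 → run D
t=12: queue=[D,F,H,E,G,A] q_used=1 → run D
t=13: queue=[D,F,H,E,G,A] q_used=2 → run D
t=14: queue=[F,H,E,G,A] q_used=0 → run F
t=15: queue=[F,H,E,G,A] q_used=1 → run F
t=16: queue=[F,H,E,G,A] q_used=2 → run F
t=17: queue=[H,E,G,A,F] q_used=0 → run H
t=18: queue=[H,E,G,A,F] q_used=1 → run H
t=19: queue=[H,E,G,A,F] q_used=2 → run H
t=20: queue=[E,G,A,F,H] q_used=0 → run E
t=21: queue=[E,G,A,F,H] q_used=1 → run E
t=22: queue=[E,G,A,F,H] q_used=2 → run E
t=23: queue=[G,A,F,H,E] q_used=0 → run G
t=24: queue=[G,A,F,H,E] q_used=1 → run G
t=25: queue=[G,A,F,H,E] q_used=2 → run G
t=26: queue=[A,F,H,E,G] q_used=0 → run A
t=27: queue=[A,F,H,E,G] q_used=1 → run A
t=28: queue=[F,H,E,G] q_used=0 → run F
t=29: queue=[F,H,E,G] q_used=1 → run F
t=30: queue=[F,H,E,G] q_used=2 → run F
t=31: queue=[H,E,G] q_used=0 → run H
t=32: queue=[H,E,G] q_used=1 → run H
t=33: queue=[H,E,G] q_used=2 → run H
t=34: queue=[E,G,H] q_used=0 → run E
t=35: queue=[E,G,H] q_used=1 → run E
t=36: queue=[E,G,H] q_used=2 → run E
t=37: queue=[G,H,E] q_used=0 → run G
t=38: queue=[H,E] q_used=0 → run H
t=39: queue=[E] q_used=0 → run E
t=40: queue=[E] q_used=1 → run E
t=41: (idle)
t=42: (idle)
t=43: (idle)
t=44: (idle)
t=45: (idle)

running at tick 26 = A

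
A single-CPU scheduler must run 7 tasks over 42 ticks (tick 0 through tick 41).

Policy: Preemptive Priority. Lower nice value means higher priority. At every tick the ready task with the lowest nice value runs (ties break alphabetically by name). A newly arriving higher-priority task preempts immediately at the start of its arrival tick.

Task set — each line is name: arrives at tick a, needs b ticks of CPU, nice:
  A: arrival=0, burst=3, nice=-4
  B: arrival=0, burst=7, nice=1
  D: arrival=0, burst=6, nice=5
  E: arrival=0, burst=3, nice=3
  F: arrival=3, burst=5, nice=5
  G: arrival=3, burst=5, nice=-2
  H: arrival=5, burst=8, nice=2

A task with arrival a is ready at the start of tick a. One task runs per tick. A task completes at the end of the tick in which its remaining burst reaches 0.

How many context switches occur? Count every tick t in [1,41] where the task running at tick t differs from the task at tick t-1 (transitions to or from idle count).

t=0: ready={A,B,D,E} → run A
t=1: ready={A,B,D,E} → run A
t=2: ready={A,B,D,E} → run A
t=3: ready={B,D,E,F,G} → run G
t=4: ready={B,D,E,F,G} → run G
t=5: ready={B,D,E,F,G,H} → run G
t=6: ready={B,D,E,F,G,H} → run G
t=7: ready={B,D,E,F,G,H} → run G
t=8: ready={B,D,E,F,H} → run B
t=9: ready={B,D,E,F,H} → run B
t=10: ready={B,D,E,F,H} → run B
t=11: ready={B,D,E,F,H} → run B
t=12: ready={B,D,E,F,H} → run B
t=13: ready={B,D,E,F,H} → run B
t=14: ready={B,D,E,F,H} → run B
t=15: ready={D,E,F,H} → run H
t=16: ready={D,E,F,H} → run H
t=17: ready={D,E,F,H} → run H
t=18: ready={D,E,F,H} → run H
t=19: ready={D,E,F,H} → run H
t=20: ready={D,E,F,H} → run H
t=21: ready={D,E,F,H} → run H
t=22: ready={D,E,F,H} → run H
t=23: ready={D,E,F} → run E
t=24: ready={D,E,F} → run E
t=25: ready={D,E,F} → run E
t=26: ready={D,F} → run D
t=27: ready={D,F} → run D
t=28: ready={D,F} → run D
t=29: ready={D,F} → run D
t=30: ready={D,F} → run D
t=31: ready={D,F} → run D
t=32: ready={F} → run F
t=33: ready={F} → run F
t=34: ready={F} → run F
t=35: ready={F} → run F
t=36: ready={F} → run F
t=37: (idle)
t=38: (idle)
t=39: (idle)
t=40: (idle)
t=41: (idle)

context switches = 7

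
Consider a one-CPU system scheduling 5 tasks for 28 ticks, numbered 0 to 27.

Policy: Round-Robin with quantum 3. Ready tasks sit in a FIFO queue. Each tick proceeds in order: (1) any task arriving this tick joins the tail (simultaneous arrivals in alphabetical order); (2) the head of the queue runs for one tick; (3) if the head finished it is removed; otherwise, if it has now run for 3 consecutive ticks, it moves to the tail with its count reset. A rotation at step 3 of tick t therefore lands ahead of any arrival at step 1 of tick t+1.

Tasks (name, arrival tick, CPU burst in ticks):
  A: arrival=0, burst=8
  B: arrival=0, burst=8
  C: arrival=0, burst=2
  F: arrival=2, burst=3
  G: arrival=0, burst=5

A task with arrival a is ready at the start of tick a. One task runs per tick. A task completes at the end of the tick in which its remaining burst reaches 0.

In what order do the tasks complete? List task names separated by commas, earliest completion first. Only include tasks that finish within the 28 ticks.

completion order = C, F, G, A, B

t=0: queue=[A,B,C,G] q_used=0 → run A
t=1: queue=[A,B,C,G] q_used=1 → run A
t=2: queue=[A,B,C,G,F] q_used=2 → run A
t=3: queue=[B,C,G,F,A] q_used=0 → run B
t=4: queue=[B,C,G,F,A] q_used=1 → run B
t=5: queue=[B,C,G,F,A] q_used=2 → run B
t=6: queue=[C,G,F,A,B] q_used=0 → run C
t=7: queue=[C,G,F,A,B] q_used=1 → run C
t=8: queue=[G,F,A,B] q_used=0 → run G
t=9: queue=[G,F,A,B] q_used=1 → run G
t=10: queue=[G,F,A,B] q_used=2 → run G
t=11: queue=[F,A,B,G] q_used=0 → run F
t=12: queue=[F,A,B,G] q_used=1 → run F
t=13: queue=[F,A,B,G] q_used=2 → run F
t=14: queue=[A,B,G] q_used=0 → run A
t=15: queue=[A,B,G] q_used=1 → run A
t=16: queue=[A,B,G] q_used=2 → run A
t=17: queue=[B,G,A] q_used=0 → run B
t=18: queue=[B,G,A] q_used=1 → run B
t=19: queue=[B,G,A] q_used=2 → run B
t=20: queue=[G,A,B] q_used=0 → run G
t=21: queue=[G,A,B] q_used=1 → run G
t=22: queue=[A,B] q_used=0 → run A
t=23: queue=[A,B] q_used=1 → run A
t=24: queue=[B] q_used=0 → run B
t=25: queue=[B] q_used=1 → run B
t=26: (idle)
t=27: (idle)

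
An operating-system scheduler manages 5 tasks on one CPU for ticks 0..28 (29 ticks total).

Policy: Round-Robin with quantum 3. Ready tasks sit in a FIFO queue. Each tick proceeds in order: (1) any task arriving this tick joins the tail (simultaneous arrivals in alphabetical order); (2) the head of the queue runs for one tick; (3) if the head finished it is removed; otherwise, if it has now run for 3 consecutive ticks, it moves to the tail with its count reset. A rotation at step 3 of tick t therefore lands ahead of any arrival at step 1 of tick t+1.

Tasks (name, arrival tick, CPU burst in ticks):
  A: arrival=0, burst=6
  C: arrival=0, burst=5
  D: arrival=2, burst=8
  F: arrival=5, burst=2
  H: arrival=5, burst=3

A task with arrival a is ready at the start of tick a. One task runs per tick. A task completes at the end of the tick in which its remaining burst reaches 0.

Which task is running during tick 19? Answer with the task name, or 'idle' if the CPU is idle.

t=0: queue=[A,C] q_used=0 → run A
t=1: queue=[A,C] q_used=1 → run A
t=2: queue=[A,C,D] q_used=2 → run A
t=3: queue=[C,D,A] q_used=0 → run C
t=4: queue=[C,D,A] q_used=1 → run C
t=5: queue=[C,D,A,F,H] q_used=2 → run C
t=6: queue=[D,A,F,H,C] q_used=0 → run D
t=7: queue=[D,A,F,H,C] q_used=1 → run D
t=8: queue=[D,A,F,H,C] q_used=2 → run D
t=9: queue=[A,F,H,C,D] q_used=0 → run A
t=10: queue=[A,F,H,C,D] q_used=1 → run A
t=11: queue=[A,F,H,C,D] q_used=2 → run A
t=12: queue=[F,H,C,D] q_used=0 → run F
t=13: queue=[F,H,C,D] q_used=1 → run F
t=14: queue=[H,C,D] q_used=0 → run H
t=15: queue=[H,C,D] q_used=1 → run H
t=16: queue=[H,C,D] q_used=2 → run H
t=17: queue=[C,D] q_used=0 → run C
t=18: queue=[C,D] q_used=1 → run C
t=19: queue=[D] q_used=0 → run D
t=20: queue=[D] q_used=1 → run D
t=21: queue=[D] q_used=2 → run D
t=22: queue=[D] q_used=0 → run D
t=23: queue=[D] q_used=1 → run D
t=24: (idle)
t=25: (idle)
t=26: (idle)
t=27: (idle)
t=28: (idle)

running at tick 19 = D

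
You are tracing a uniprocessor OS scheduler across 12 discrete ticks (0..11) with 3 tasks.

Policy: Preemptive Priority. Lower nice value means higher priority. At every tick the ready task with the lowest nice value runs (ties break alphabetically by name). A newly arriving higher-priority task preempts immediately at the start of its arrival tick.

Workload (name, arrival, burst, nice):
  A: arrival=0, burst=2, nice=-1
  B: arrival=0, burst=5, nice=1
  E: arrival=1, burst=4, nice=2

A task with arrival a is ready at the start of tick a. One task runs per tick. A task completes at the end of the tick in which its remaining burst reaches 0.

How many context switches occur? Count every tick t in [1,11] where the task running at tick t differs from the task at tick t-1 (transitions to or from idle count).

t=0: ready={A,B} → run A
t=1: ready={A,B,E} → run A
t=2: ready={B,E} → run B
t=3: ready={B,E} → run B
t=4: ready={B,E} → run B
t=5: ready={B,E} → run B
t=6: ready={B,E} → run B
t=7: ready={E} → run E
t=8: ready={E} → run E
t=9: ready={E} → run E
t=10: ready={E} → run E
t=11: (idle)

context switches = 3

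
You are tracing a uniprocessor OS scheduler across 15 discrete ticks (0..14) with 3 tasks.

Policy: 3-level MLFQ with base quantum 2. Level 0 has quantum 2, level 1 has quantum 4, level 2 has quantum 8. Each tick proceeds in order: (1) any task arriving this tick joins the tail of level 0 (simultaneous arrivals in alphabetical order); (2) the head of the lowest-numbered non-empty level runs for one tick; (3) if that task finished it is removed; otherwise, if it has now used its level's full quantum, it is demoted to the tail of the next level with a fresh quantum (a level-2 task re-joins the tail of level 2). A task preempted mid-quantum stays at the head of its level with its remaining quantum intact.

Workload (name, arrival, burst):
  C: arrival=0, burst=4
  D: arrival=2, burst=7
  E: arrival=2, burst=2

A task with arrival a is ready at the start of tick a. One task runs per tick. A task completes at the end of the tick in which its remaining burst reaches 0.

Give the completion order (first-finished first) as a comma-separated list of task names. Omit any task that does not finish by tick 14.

completion order = E, C, D

t=0: L0/L1/L2 = C/-/- → run C
t=1: L0/L1/L2 = C/-/- → run C
t=2: L0/L1/L2 = DE/C/- → run D
t=3: L0/L1/L2 = DE/C/- → run D
t=4: L0/L1/L2 = E/CD/- → run E
t=5: L0/L1/L2 = E/CD/- → run E
t=6: L0/L1/L2 = -/CD/- → run C
t=7: L0/L1/L2 = -/CD/- → run C
t=8: L0/L1/L2 = -/D/- → run D
t=9: L0/L1/L2 = -/D/- → run D
t=10: L0/L1/L2 = -/D/- → run D
t=11: L0/L1/L2 = -/D/- → run D
t=12: L0/L1/L2 = -/-/D → run D
t=13: (idle)
t=14: (idle)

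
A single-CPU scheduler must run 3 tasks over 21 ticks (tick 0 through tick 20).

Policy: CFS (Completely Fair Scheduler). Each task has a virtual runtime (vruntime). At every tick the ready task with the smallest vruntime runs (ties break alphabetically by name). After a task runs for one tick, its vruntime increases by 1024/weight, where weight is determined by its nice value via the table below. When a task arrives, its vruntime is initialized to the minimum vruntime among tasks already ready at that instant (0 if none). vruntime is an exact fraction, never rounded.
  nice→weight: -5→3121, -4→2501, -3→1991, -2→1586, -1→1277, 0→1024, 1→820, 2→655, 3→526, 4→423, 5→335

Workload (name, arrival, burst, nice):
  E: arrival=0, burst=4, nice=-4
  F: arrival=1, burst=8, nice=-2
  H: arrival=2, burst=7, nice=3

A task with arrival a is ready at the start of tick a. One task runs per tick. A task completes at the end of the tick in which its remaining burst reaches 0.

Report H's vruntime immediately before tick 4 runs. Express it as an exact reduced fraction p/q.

t=0: vr[E=0] → run E
t=1: vr[E=1024/2501 F=1024/2501] → run E
t=2: vr[E=2048/2501 F=1024/2501 H=1024/2501] → run F
t=3: vr[E=2048/2501 F=34304/32513 H=1024/2501] → run H
t=4: vr[E=2048/2501 F=34304/32513 H=1549824/657763] → run E
t=5: vr[E=3072/2501 F=34304/32513 H=1549824/657763] → run F
t=6: vr[E=3072/2501 F=55296/32513 H=1549824/657763] → run E
t=7: vr[F=55296/32513 H=1549824/657763] → run F
t=8: vr[F=76288/32513 H=1549824/657763] → run F
t=9: vr[F=97280/32513 H=1549824/657763] → run H
t=10: vr[F=97280/32513 H=2830336/657763] → run F
t=11: vr[F=118272/32513 H=2830336/657763] → run F
t=12: vr[F=139264/32513 H=2830336/657763] → run F
t=13: vr[F=160256/32513 H=2830336/657763] → run H
t=14: vr[F=160256/32513 H=4110848/657763] → run F
t=15: vr[H=4110848/657763] → run H
t=16: vr[H=5391360/657763] → run H
t=17: vr[H=6671872/657763] → run H
t=18: vr[H=7952384/657763] → run H
t=19: (idle)
t=20: (idle)

vruntime(H, start of tick 4) = 1549824/657763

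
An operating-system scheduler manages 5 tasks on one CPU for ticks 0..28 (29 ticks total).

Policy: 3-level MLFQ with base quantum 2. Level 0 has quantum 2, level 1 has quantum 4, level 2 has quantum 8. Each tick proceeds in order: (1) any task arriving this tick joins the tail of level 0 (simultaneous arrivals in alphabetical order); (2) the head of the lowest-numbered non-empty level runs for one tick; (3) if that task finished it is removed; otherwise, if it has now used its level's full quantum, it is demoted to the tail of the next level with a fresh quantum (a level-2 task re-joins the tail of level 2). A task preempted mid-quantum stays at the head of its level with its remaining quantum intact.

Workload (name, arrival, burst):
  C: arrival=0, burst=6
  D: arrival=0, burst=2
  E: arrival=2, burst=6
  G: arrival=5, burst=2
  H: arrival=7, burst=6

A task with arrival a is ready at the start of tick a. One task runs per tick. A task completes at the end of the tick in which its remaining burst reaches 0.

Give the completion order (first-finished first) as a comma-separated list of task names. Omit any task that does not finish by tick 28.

completion order = D, G, C, E, H

t=0: L0/L1/L2 = CD/-/- → run C
t=1: L0/L1/L2 = CD/-/- → run C
t=2: L0/L1/L2 = DE/C/- → run D
t=3: L0/L1/L2 = DE/C/- → run D
t=4: L0/L1/L2 = E/C/- → run E
t=5: L0/L1/L2 = EG/C/- → run E
t=6: L0/L1/L2 = G/CE/- → run G
t=7: L0/L1/L2 = GH/CE/- → run G
t=8: L0/L1/L2 = H/CE/- → run H
t=9: L0/L1/L2 = H/CE/- → run H
t=10: L0/L1/L2 = -/CEH/- → run C
t=11: L0/L1/L2 = -/CEH/- → run C
t=12: L0/L1/L2 = -/CEH/- → run C
t=13: L0/L1/L2 = -/CEH/- → run C
t=14: L0/L1/L2 = -/EH/- → run E
t=15: L0/L1/L2 = -/EH/- → run E
t=16: L0/L1/L2 = -/EH/- → run E
t=17: L0/L1/L2 = -/EH/- → run E
t=18: L0/L1/L2 = -/H/- → run H
t=19: L0/L1/L2 = -/H/- → run H
t=20: L0/L1/L2 = -/H/- → run H
t=21: L0/L1/L2 = -/H/- → run H
t=22: (idle)
t=23: (idle)
t=24: (idle)
t=25: (idle)
t=26: (idle)
t=27: (idle)
t=28: (idle)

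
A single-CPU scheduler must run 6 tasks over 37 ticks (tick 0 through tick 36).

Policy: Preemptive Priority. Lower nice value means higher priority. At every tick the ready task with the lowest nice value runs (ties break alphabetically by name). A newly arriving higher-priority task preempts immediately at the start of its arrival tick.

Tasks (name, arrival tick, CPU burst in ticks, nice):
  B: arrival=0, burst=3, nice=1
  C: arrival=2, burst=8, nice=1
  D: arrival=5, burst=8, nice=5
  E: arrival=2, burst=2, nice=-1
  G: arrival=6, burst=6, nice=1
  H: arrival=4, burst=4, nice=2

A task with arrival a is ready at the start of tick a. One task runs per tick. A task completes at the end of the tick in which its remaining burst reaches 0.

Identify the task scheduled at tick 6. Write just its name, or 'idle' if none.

t=0: ready={B} → run B
t=1: ready={B} → run B
t=2: ready={B,C,E} → run E
t=3: ready={B,C,E} → run E
t=4: ready={B,C,H} → run B
t=5: ready={C,D,H} → run C
t=6: ready={C,D,G,H} → run C
t=7: ready={C,D,G,H} → run C
t=8: ready={C,D,G,H} → run C
t=9: ready={C,D,G,H} → run C
t=10: ready={C,D,G,H} → run C
t=11: ready={C,D,G,H} → run C
t=12: ready={C,D,G,H} → run C
t=13: ready={D,G,H} → run G
t=14: ready={D,G,H} → run G
t=15: ready={D,G,H} → run G
t=16: ready={D,G,H} → run G
t=17: ready={D,G,H} → run G
t=18: ready={D,G,H} → run G
t=19: ready={D,H} → run H
t=20: ready={D,H} → run H
t=21: ready={D,H} → run H
t=22: ready={D,H} → run H
t=23: ready={D} → run D
t=24: ready={D} → run D
t=25: ready={D} → run D
t=26: ready={D} → run D
t=27: ready={D} → run D
t=28: ready={D} → run D
t=29: ready={D} → run D
t=30: ready={D} → run D
t=31: (idle)
t=32: (idle)
t=33: (idle)
t=34: (idle)
t=35: (idle)
t=36: (idle)

running at tick 6 = C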